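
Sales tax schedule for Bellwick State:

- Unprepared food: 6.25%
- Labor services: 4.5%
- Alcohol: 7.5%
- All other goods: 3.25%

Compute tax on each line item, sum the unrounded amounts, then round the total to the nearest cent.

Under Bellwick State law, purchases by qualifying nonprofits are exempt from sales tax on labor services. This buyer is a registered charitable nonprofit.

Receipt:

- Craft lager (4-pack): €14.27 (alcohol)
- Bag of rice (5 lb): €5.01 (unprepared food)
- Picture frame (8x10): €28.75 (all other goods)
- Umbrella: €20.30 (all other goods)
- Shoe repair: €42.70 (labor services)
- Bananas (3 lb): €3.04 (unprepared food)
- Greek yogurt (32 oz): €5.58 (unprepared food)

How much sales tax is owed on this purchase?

Craft lager (4-pack) €14.27: alcohol → 7.5% → €1.07025
Bag of rice (5 lb) €5.01: unprepared food → 6.25% → €0.313125
Picture frame (8x10) €28.75: all other goods → 3.25% → €0.934375
Umbrella €20.30: all other goods → 3.25% → €0.65975
Shoe repair €42.70: labor services, buyer-exempt → 0% → €0.00
Bananas (3 lb) €3.04: unprepared food → 6.25% → €0.19
Greek yogurt (32 oz) €5.58: unprepared food → 6.25% → €0.34875
Unrounded tax sum = €3.51625 → €3.52

€3.52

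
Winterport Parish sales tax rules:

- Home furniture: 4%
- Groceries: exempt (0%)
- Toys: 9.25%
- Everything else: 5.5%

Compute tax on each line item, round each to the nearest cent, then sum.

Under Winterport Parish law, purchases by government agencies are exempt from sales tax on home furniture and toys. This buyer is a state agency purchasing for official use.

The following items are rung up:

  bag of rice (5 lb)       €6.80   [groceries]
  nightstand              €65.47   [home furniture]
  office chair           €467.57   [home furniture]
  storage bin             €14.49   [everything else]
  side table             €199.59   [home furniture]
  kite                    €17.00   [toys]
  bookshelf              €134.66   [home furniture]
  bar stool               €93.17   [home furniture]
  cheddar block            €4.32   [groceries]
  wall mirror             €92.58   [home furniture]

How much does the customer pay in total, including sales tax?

€1096.45

Bag of rice (5 lb) €6.80: groceries → 0% → €0.00
Nightstand €65.47: home furniture, buyer-exempt → 0% → €0.00
Office chair €467.57: home furniture, buyer-exempt → 0% → €0.00
Storage bin €14.49: everything else → 5.5% → €0.80
Side table €199.59: home furniture, buyer-exempt → 0% → €0.00
Kite €17.00: toys, buyer-exempt → 0% → €0.00
Bookshelf €134.66: home furniture, buyer-exempt → 0% → €0.00
Bar stool €93.17: home furniture, buyer-exempt → 0% → €0.00
Cheddar block €4.32: groceries → 0% → €0.00
Wall mirror €92.58: home furniture, buyer-exempt → 0% → €0.00
Subtotal = €1095.65; tax = €0.80; total due = €1096.45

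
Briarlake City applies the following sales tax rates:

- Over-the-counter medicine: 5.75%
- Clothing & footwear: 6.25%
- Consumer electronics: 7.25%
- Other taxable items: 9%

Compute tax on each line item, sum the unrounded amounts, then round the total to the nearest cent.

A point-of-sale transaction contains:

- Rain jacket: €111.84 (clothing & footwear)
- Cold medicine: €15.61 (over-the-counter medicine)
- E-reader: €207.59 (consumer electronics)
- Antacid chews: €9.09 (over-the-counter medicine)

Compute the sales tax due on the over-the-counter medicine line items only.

€1.42

Cold medicine €15.61: over-the-counter medicine → 5.75% → €0.897575
Antacid chews €9.09: over-the-counter medicine → 5.75% → €0.522675
Tax on over-the-counter medicine: unrounded sum = €1.42025 → €1.42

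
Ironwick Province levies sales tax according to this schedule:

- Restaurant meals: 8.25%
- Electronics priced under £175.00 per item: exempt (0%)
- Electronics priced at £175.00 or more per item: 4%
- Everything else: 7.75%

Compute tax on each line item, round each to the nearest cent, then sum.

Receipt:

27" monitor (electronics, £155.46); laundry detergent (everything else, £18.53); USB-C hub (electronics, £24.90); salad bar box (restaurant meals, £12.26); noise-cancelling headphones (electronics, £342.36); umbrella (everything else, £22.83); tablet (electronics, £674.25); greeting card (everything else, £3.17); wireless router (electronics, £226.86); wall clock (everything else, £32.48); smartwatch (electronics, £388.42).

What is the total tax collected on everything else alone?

£5.98

Laundry detergent £18.53: everything else → 7.75% → £1.44
Umbrella £22.83: everything else → 7.75% → £1.77
Greeting card £3.17: everything else → 7.75% → £0.25
Wall clock £32.48: everything else → 7.75% → £2.52
Tax on everything else = £1.44 + £1.77 + £0.25 + £2.52 = £5.98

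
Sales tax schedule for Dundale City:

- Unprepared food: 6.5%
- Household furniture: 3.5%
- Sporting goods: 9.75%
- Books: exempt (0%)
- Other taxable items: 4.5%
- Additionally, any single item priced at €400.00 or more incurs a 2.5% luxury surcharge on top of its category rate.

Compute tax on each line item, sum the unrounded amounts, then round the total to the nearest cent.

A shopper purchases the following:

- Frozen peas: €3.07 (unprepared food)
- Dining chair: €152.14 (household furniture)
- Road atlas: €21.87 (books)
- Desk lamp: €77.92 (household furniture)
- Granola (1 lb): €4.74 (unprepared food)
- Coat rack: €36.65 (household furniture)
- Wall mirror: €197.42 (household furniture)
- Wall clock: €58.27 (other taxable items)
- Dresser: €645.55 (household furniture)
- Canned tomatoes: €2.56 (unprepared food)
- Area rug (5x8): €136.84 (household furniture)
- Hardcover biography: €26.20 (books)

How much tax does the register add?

Frozen peas €3.07: unprepared food → 6.5% → €0.19955
Dining chair €152.14: household furniture → 3.5% → €5.3249
Road atlas €21.87: books → 0% → €0.00
Desk lamp €77.92: household furniture → 3.5% → €2.7272
Granola (1 lb) €4.74: unprepared food → 6.5% → €0.3081
Coat rack €36.65: household furniture → 3.5% → €1.28275
Wall mirror €197.42: household furniture → 3.5% → €6.9097
Wall clock €58.27: other taxable items → 4.5% → €2.62215
Dresser €645.55: household furniture → 3.5% + 2.5% surcharge = 6% → €38.733
Canned tomatoes €2.56: unprepared food → 6.5% → €0.1664
Area rug (5x8) €136.84: household furniture → 3.5% → €4.7894
Hardcover biography €26.20: books → 0% → €0.00
Unrounded tax sum = €63.06315 → €63.06

€63.06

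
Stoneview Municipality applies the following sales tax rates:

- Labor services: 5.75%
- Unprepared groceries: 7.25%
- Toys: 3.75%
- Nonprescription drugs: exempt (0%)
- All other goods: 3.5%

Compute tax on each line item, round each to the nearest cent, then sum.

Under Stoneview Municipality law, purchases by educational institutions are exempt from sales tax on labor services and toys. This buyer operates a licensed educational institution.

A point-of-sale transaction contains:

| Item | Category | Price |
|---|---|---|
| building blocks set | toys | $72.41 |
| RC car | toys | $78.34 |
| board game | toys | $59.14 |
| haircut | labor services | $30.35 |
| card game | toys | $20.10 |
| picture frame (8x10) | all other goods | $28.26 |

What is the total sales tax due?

Building blocks set $72.41: toys, buyer-exempt → 0% → $0.00
RC car $78.34: toys, buyer-exempt → 0% → $0.00
Board game $59.14: toys, buyer-exempt → 0% → $0.00
Haircut $30.35: labor services, buyer-exempt → 0% → $0.00
Card game $20.10: toys, buyer-exempt → 0% → $0.00
Picture frame (8x10) $28.26: all other goods → 3.5% → $0.99
Total tax = $0.99

$0.99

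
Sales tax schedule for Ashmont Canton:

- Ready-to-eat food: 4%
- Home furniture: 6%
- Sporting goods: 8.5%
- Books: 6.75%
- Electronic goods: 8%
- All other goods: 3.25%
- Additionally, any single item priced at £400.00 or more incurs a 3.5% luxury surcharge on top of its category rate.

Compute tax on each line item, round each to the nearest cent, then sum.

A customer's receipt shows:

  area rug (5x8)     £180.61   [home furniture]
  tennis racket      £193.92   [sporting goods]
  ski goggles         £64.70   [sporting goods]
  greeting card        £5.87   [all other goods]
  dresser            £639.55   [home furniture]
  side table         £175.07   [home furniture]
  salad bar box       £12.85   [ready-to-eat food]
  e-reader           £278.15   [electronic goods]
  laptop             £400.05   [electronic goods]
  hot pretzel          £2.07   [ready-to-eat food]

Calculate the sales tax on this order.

Area rug (5x8) £180.61: home furniture → 6% → £10.84
Tennis racket £193.92: sporting goods → 8.5% → £16.48
Ski goggles £64.70: sporting goods → 8.5% → £5.50
Greeting card £5.87: all other goods → 3.25% → £0.19
Dresser £639.55: home furniture → 6% + 3.5% surcharge = 9.5% → £60.76
Side table £175.07: home furniture → 6% → £10.50
Salad bar box £12.85: ready-to-eat food → 4% → £0.51
E-reader £278.15: electronic goods → 8% → £22.25
Laptop £400.05: electronic goods → 8% + 3.5% surcharge = 11.5% → £46.01
Hot pretzel £2.07: ready-to-eat food → 4% → £0.08
Total tax = £10.84 + £16.48 + £5.50 + £0.19 + £60.76 + £10.50 + £0.51 + £22.25 + £46.01 + £0.08 = £173.12

£173.12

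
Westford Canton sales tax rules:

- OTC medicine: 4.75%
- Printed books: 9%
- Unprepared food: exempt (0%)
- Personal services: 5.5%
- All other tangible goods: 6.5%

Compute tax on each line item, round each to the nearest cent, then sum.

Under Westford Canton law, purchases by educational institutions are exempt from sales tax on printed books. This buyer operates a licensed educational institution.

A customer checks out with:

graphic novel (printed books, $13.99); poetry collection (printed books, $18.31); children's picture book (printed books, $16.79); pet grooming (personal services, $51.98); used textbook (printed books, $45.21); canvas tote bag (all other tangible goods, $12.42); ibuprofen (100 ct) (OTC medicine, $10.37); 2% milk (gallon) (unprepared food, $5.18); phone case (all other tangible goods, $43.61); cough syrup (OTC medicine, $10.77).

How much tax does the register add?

Graphic novel $13.99: printed books, buyer-exempt → 0% → $0.00
Poetry collection $18.31: printed books, buyer-exempt → 0% → $0.00
Children's picture book $16.79: printed books, buyer-exempt → 0% → $0.00
Pet grooming $51.98: personal services → 5.5% → $2.86
Used textbook $45.21: printed books, buyer-exempt → 0% → $0.00
Canvas tote bag $12.42: all other tangible goods → 6.5% → $0.81
Ibuprofen (100 ct) $10.37: OTC medicine → 4.75% → $0.49
2% milk (gallon) $5.18: unprepared food → 0% → $0.00
Phone case $43.61: all other tangible goods → 6.5% → $2.83
Cough syrup $10.77: OTC medicine → 4.75% → $0.51
Total tax = $2.86 + $0.81 + $0.49 + $2.83 + $0.51 = $7.50

$7.50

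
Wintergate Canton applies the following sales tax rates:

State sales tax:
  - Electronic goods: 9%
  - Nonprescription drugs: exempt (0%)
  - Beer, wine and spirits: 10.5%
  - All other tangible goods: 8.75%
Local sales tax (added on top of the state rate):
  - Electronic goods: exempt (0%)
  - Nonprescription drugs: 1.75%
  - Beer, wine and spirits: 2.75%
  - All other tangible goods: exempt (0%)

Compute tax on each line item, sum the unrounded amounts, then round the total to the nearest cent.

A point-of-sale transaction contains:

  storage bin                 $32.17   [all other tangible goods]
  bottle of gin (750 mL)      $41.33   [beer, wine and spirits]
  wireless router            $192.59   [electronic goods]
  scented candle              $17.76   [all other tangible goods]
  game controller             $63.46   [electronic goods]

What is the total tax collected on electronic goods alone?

Wireless router $192.59: electronic goods → 9% + 0% local = 9% → $17.3331
Game controller $63.46: electronic goods → 9% + 0% local = 9% → $5.7114
Tax on electronic goods: unrounded sum = $23.0445 → $23.04

$23.04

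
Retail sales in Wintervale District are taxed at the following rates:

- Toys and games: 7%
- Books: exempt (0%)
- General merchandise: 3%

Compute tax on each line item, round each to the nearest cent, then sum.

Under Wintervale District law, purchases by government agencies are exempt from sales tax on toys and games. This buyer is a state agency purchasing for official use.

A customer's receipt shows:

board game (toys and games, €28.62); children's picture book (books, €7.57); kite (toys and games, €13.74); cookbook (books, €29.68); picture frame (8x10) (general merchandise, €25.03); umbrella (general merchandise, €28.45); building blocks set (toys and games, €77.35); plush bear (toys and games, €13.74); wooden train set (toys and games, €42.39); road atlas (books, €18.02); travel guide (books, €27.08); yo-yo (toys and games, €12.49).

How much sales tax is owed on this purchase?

Board game €28.62: toys and games, buyer-exempt → 0% → €0.00
Children's picture book €7.57: books → 0% → €0.00
Kite €13.74: toys and games, buyer-exempt → 0% → €0.00
Cookbook €29.68: books → 0% → €0.00
Picture frame (8x10) €25.03: general merchandise → 3% → €0.75
Umbrella €28.45: general merchandise → 3% → €0.85
Building blocks set €77.35: toys and games, buyer-exempt → 0% → €0.00
Plush bear €13.74: toys and games, buyer-exempt → 0% → €0.00
Wooden train set €42.39: toys and games, buyer-exempt → 0% → €0.00
Road atlas €18.02: books → 0% → €0.00
Travel guide €27.08: books → 0% → €0.00
Yo-yo €12.49: toys and games, buyer-exempt → 0% → €0.00
Total tax = €0.75 + €0.85 = €1.60

€1.60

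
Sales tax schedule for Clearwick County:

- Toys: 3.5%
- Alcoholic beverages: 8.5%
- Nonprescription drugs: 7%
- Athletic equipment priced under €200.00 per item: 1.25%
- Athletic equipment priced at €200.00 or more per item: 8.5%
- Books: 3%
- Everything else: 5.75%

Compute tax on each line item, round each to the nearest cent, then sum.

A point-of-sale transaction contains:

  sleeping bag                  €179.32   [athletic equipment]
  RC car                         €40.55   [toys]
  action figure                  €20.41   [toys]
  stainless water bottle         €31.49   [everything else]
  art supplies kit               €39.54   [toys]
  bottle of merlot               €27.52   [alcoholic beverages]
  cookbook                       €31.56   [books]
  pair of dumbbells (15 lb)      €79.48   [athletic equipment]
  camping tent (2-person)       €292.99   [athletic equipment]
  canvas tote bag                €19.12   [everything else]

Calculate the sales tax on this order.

€37.84

Sleeping bag €179.32: athletic equipment, under €200.00 → 1.25% → €2.24
RC car €40.55: toys → 3.5% → €1.42
Action figure €20.41: toys → 3.5% → €0.71
Stainless water bottle €31.49: everything else → 5.75% → €1.81
Art supplies kit €39.54: toys → 3.5% → €1.38
Bottle of merlot €27.52: alcoholic beverages → 8.5% → €2.34
Cookbook €31.56: books → 3% → €0.95
Pair of dumbbells (15 lb) €79.48: athletic equipment, under €200.00 → 1.25% → €0.99
Camping tent (2-person) €292.99: athletic equipment, €200.00 or more → 8.5% → €24.90
Canvas tote bag €19.12: everything else → 5.75% → €1.10
Total tax = €2.24 + €1.42 + €0.71 + €1.81 + €1.38 + €2.34 + €0.95 + €0.99 + €24.90 + €1.10 = €37.84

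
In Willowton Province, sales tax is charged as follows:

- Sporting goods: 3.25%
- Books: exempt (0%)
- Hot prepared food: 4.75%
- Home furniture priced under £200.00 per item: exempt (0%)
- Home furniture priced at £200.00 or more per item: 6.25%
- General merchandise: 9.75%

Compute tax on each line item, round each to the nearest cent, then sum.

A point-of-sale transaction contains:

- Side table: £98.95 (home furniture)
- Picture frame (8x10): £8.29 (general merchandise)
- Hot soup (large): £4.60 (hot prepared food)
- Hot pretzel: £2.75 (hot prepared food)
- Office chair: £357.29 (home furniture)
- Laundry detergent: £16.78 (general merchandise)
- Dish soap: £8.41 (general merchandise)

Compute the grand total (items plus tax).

£523.02

Side table £98.95: home furniture, under £200.00 → 0% → £0.00
Picture frame (8x10) £8.29: general merchandise → 9.75% → £0.81
Hot soup (large) £4.60: hot prepared food → 4.75% → £0.22
Hot pretzel £2.75: hot prepared food → 4.75% → £0.13
Office chair £357.29: home furniture, £200.00 or more → 6.25% → £22.33
Laundry detergent £16.78: general merchandise → 9.75% → £1.64
Dish soap £8.41: general merchandise → 9.75% → £0.82
Subtotal = £497.07; tax = £25.95; total due = £523.02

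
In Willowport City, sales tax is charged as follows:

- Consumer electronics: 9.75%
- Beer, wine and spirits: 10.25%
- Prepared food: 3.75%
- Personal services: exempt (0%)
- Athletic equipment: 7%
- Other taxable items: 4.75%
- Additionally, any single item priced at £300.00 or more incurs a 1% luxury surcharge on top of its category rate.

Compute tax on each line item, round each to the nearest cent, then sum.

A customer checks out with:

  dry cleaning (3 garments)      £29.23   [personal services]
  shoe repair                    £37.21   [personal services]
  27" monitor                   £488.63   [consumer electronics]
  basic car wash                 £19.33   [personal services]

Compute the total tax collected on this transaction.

Dry cleaning (3 garments) £29.23: personal services → 0% → £0.00
Shoe repair £37.21: personal services → 0% → £0.00
27" monitor £488.63: consumer electronics → 9.75% + 1% surcharge = 10.75% → £52.53
Basic car wash £19.33: personal services → 0% → £0.00
Total tax = £52.53

£52.53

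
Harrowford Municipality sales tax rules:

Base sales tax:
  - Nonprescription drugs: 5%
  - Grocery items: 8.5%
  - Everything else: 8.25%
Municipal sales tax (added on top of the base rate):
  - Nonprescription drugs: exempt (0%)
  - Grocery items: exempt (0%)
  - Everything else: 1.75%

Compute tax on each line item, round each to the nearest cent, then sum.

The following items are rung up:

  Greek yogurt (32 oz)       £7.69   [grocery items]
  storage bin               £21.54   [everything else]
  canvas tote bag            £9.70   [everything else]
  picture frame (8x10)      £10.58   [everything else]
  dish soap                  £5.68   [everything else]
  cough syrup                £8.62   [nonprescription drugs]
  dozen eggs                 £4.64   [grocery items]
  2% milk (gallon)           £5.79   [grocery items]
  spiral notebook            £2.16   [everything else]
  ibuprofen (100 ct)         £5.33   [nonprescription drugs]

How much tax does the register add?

Greek yogurt (32 oz) £7.69: grocery items → 8.5% + 0% municipal = 8.5% → £0.65
Storage bin £21.54: everything else → 8.25% + 1.75% municipal = 10% → £2.15
Canvas tote bag £9.70: everything else → 8.25% + 1.75% municipal = 10% → £0.97
Picture frame (8x10) £10.58: everything else → 8.25% + 1.75% municipal = 10% → £1.06
Dish soap £5.68: everything else → 8.25% + 1.75% municipal = 10% → £0.57
Cough syrup £8.62: nonprescription drugs → 5% + 0% municipal = 5% → £0.43
Dozen eggs £4.64: grocery items → 8.5% + 0% municipal = 8.5% → £0.39
2% milk (gallon) £5.79: grocery items → 8.5% + 0% municipal = 8.5% → £0.49
Spiral notebook £2.16: everything else → 8.25% + 1.75% municipal = 10% → £0.22
Ibuprofen (100 ct) £5.33: nonprescription drugs → 5% + 0% municipal = 5% → £0.27
Total tax = £0.65 + £2.15 + £0.97 + £1.06 + £0.57 + £0.43 + £0.39 + £0.49 + £0.22 + £0.27 = £7.20

£7.20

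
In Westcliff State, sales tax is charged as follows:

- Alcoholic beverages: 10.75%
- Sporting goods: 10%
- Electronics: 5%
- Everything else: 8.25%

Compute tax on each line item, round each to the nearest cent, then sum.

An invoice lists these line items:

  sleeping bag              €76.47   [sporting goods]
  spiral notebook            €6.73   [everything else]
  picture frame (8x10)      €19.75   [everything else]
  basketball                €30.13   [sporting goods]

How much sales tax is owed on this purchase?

Sleeping bag €76.47: sporting goods → 10% → €7.65
Spiral notebook €6.73: everything else → 8.25% → €0.56
Picture frame (8x10) €19.75: everything else → 8.25% → €1.63
Basketball €30.13: sporting goods → 10% → €3.01
Total tax = €7.65 + €0.56 + €1.63 + €3.01 = €12.85

€12.85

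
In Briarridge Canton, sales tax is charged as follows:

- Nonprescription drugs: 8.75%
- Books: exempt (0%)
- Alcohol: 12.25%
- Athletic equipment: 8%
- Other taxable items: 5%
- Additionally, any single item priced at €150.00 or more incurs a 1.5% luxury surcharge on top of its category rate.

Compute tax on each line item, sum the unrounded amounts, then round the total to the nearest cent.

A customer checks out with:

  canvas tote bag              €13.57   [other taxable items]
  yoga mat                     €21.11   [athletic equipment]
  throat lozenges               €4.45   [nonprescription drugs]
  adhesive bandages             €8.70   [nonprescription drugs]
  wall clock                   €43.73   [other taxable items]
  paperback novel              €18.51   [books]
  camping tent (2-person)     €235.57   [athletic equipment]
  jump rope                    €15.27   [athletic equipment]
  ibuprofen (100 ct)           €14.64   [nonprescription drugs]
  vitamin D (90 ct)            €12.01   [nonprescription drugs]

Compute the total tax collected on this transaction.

€31.64

Canvas tote bag €13.57: other taxable items → 5% → €0.6785
Yoga mat €21.11: athletic equipment → 8% → €1.6888
Throat lozenges €4.45: nonprescription drugs → 8.75% → €0.389375
Adhesive bandages €8.70: nonprescription drugs → 8.75% → €0.76125
Wall clock €43.73: other taxable items → 5% → €2.1865
Paperback novel €18.51: books → 0% → €0.00
Camping tent (2-person) €235.57: athletic equipment → 8% + 1.5% surcharge = 9.5% → €22.37915
Jump rope €15.27: athletic equipment → 8% → €1.2216
Ibuprofen (100 ct) €14.64: nonprescription drugs → 8.75% → €1.281
Vitamin D (90 ct) €12.01: nonprescription drugs → 8.75% → €1.050875
Unrounded tax sum = €31.63705 → €31.64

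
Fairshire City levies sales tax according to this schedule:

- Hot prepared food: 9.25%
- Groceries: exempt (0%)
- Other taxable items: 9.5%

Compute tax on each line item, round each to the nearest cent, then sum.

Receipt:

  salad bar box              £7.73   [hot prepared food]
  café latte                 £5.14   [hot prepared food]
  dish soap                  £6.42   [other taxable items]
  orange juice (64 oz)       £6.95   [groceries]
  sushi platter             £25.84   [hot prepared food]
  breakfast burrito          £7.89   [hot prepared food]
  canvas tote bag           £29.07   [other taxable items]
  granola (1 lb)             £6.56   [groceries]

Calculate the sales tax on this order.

Salad bar box £7.73: hot prepared food → 9.25% → £0.72
Café latte £5.14: hot prepared food → 9.25% → £0.48
Dish soap £6.42: other taxable items → 9.5% → £0.61
Orange juice (64 oz) £6.95: groceries → 0% → £0.00
Sushi platter £25.84: hot prepared food → 9.25% → £2.39
Breakfast burrito £7.89: hot prepared food → 9.25% → £0.73
Canvas tote bag £29.07: other taxable items → 9.5% → £2.76
Granola (1 lb) £6.56: groceries → 0% → £0.00
Total tax = £0.72 + £0.48 + £0.61 + £2.39 + £0.73 + £2.76 = £7.69

£7.69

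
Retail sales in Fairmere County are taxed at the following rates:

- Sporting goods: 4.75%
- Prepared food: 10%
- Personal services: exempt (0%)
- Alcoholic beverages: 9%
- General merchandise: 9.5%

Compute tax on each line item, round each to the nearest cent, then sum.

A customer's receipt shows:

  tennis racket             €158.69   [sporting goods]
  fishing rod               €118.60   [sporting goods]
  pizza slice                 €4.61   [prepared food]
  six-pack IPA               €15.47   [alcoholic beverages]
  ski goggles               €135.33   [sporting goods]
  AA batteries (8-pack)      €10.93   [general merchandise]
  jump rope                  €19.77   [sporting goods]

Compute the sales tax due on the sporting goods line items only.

Tennis racket €158.69: sporting goods → 4.75% → €7.54
Fishing rod €118.60: sporting goods → 4.75% → €5.63
Ski goggles €135.33: sporting goods → 4.75% → €6.43
Jump rope €19.77: sporting goods → 4.75% → €0.94
Tax on sporting goods = €7.54 + €5.63 + €6.43 + €0.94 = €20.54

€20.54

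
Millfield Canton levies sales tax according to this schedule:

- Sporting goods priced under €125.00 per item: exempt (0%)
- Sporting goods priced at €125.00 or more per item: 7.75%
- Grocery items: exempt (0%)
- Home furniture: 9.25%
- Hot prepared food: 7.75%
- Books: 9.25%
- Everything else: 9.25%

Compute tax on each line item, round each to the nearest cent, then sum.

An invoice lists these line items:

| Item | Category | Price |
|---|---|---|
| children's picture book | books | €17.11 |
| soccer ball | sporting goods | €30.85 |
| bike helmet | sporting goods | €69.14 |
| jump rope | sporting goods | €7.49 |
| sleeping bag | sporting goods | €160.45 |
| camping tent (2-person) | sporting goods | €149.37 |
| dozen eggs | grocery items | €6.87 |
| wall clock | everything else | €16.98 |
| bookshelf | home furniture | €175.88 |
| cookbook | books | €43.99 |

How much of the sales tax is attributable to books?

Children's picture book €17.11: books → 9.25% → €1.58
Cookbook €43.99: books → 9.25% → €4.07
Tax on books = €1.58 + €4.07 = €5.65

€5.65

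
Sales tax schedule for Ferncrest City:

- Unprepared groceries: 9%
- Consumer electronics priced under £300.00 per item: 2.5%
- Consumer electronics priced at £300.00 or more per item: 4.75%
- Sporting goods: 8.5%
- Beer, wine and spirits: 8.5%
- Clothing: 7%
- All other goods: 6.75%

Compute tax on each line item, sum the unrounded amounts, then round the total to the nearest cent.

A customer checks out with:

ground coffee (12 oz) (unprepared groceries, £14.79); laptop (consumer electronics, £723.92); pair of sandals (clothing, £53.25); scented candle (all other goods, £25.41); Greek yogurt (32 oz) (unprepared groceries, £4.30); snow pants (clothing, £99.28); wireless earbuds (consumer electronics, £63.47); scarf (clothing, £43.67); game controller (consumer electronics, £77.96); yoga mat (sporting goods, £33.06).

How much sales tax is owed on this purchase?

£57.90

Ground coffee (12 oz) £14.79: unprepared groceries → 9% → £1.3311
Laptop £723.92: consumer electronics, £300.00 or more → 4.75% → £34.3862
Pair of sandals £53.25: clothing → 7% → £3.7275
Scented candle £25.41: all other goods → 6.75% → £1.715175
Greek yogurt (32 oz) £4.30: unprepared groceries → 9% → £0.387
Snow pants £99.28: clothing → 7% → £6.9496
Wireless earbuds £63.47: consumer electronics, under £300.00 → 2.5% → £1.58675
Scarf £43.67: clothing → 7% → £3.0569
Game controller £77.96: consumer electronics, under £300.00 → 2.5% → £1.949
Yoga mat £33.06: sporting goods → 8.5% → £2.8101
Unrounded tax sum = £57.899325 → £57.90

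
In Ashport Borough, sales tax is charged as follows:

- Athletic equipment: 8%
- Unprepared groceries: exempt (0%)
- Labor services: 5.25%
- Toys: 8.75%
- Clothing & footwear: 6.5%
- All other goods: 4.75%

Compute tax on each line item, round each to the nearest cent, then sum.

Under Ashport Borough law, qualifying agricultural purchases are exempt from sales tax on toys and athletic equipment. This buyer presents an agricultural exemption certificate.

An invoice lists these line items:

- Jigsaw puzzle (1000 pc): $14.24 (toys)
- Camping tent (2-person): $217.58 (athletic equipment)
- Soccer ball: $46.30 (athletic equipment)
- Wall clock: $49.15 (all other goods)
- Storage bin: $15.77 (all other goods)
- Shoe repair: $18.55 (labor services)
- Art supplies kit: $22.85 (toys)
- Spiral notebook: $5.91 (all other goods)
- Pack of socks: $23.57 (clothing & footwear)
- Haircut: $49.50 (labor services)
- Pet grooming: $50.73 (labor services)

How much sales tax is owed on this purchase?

$11.12

Jigsaw puzzle (1000 pc) $14.24: toys, buyer-exempt → 0% → $0.00
Camping tent (2-person) $217.58: athletic equipment, buyer-exempt → 0% → $0.00
Soccer ball $46.30: athletic equipment, buyer-exempt → 0% → $0.00
Wall clock $49.15: all other goods → 4.75% → $2.33
Storage bin $15.77: all other goods → 4.75% → $0.75
Shoe repair $18.55: labor services → 5.25% → $0.97
Art supplies kit $22.85: toys, buyer-exempt → 0% → $0.00
Spiral notebook $5.91: all other goods → 4.75% → $0.28
Pack of socks $23.57: clothing & footwear → 6.5% → $1.53
Haircut $49.50: labor services → 5.25% → $2.60
Pet grooming $50.73: labor services → 5.25% → $2.66
Total tax = $2.33 + $0.75 + $0.97 + $0.28 + $1.53 + $2.60 + $2.66 = $11.12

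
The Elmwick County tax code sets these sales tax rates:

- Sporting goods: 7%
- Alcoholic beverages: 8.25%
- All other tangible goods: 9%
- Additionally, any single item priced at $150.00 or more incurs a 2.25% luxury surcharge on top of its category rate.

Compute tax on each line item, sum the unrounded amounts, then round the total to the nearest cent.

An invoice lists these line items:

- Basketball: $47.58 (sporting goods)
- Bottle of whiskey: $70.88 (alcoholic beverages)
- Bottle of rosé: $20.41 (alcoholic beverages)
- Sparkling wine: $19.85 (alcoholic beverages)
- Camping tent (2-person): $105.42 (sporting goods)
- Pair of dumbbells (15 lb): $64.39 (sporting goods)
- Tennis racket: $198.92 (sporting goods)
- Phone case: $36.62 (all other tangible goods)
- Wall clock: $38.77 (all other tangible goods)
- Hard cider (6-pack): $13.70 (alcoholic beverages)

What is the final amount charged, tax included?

Basketball $47.58: sporting goods → 7% → $3.3306
Bottle of whiskey $70.88: alcoholic beverages → 8.25% → $5.8476
Bottle of rosé $20.41: alcoholic beverages → 8.25% → $1.683825
Sparkling wine $19.85: alcoholic beverages → 8.25% → $1.637625
Camping tent (2-person) $105.42: sporting goods → 7% → $7.3794
Pair of dumbbells (15 lb) $64.39: sporting goods → 7% → $4.5073
Tennis racket $198.92: sporting goods → 7% + 2.25% surcharge = 9.25% → $18.4001
Phone case $36.62: all other tangible goods → 9% → $3.2958
Wall clock $38.77: all other tangible goods → 9% → $3.4893
Hard cider (6-pack) $13.70: alcoholic beverages → 8.25% → $1.13025
Subtotal = $616.54; unrounded tax = $50.7018 → $50.70; total due = $667.24

$667.24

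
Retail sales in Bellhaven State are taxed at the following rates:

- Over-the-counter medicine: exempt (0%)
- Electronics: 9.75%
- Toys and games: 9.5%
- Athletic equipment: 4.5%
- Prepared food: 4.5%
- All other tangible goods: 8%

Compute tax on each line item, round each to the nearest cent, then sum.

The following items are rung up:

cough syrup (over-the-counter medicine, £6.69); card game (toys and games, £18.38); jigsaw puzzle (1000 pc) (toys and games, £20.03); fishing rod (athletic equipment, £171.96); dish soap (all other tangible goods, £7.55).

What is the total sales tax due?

Cough syrup £6.69: over-the-counter medicine → 0% → £0.00
Card game £18.38: toys and games → 9.5% → £1.75
Jigsaw puzzle (1000 pc) £20.03: toys and games → 9.5% → £1.90
Fishing rod £171.96: athletic equipment → 4.5% → £7.74
Dish soap £7.55: all other tangible goods → 8% → £0.60
Total tax = £1.75 + £1.90 + £7.74 + £0.60 = £11.99

£11.99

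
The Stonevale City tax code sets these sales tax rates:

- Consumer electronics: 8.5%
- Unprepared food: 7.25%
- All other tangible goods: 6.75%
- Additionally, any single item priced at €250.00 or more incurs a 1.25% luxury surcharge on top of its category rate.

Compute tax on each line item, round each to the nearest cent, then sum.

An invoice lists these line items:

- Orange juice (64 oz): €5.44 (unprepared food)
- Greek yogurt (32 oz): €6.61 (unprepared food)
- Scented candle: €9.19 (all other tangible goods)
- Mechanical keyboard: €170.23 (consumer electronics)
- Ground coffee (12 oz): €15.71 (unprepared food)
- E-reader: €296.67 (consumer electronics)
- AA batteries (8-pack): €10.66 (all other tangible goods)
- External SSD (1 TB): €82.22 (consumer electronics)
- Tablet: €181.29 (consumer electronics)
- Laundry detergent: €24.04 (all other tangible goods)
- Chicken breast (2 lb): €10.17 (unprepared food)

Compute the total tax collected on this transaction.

€71.51

Orange juice (64 oz) €5.44: unprepared food → 7.25% → €0.39
Greek yogurt (32 oz) €6.61: unprepared food → 7.25% → €0.48
Scented candle €9.19: all other tangible goods → 6.75% → €0.62
Mechanical keyboard €170.23: consumer electronics → 8.5% → €14.47
Ground coffee (12 oz) €15.71: unprepared food → 7.25% → €1.14
E-reader €296.67: consumer electronics → 8.5% + 1.25% surcharge = 9.75% → €28.93
AA batteries (8-pack) €10.66: all other tangible goods → 6.75% → €0.72
External SSD (1 TB) €82.22: consumer electronics → 8.5% → €6.99
Tablet €181.29: consumer electronics → 8.5% → €15.41
Laundry detergent €24.04: all other tangible goods → 6.75% → €1.62
Chicken breast (2 lb) €10.17: unprepared food → 7.25% → €0.74
Total tax = €0.39 + €0.48 + €0.62 + €14.47 + €1.14 + €28.93 + €0.72 + €6.99 + €15.41 + €1.62 + €0.74 = €71.51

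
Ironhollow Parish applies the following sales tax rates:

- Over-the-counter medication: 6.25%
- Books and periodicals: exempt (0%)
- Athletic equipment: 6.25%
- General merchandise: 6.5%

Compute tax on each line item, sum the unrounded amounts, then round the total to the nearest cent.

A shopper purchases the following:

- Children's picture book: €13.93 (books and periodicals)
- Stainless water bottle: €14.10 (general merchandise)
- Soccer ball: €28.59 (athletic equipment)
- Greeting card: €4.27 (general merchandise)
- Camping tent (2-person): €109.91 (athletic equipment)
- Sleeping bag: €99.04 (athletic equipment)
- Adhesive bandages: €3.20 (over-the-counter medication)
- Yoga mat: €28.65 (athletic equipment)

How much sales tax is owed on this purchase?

Children's picture book €13.93: books and periodicals → 0% → €0.00
Stainless water bottle €14.10: general merchandise → 6.5% → €0.9165
Soccer ball €28.59: athletic equipment → 6.25% → €1.786875
Greeting card €4.27: general merchandise → 6.5% → €0.27755
Camping tent (2-person) €109.91: athletic equipment → 6.25% → €6.869375
Sleeping bag €99.04: athletic equipment → 6.25% → €6.19
Adhesive bandages €3.20: over-the-counter medication → 6.25% → €0.20
Yoga mat €28.65: athletic equipment → 6.25% → €1.790625
Unrounded tax sum = €18.030925 → €18.03

€18.03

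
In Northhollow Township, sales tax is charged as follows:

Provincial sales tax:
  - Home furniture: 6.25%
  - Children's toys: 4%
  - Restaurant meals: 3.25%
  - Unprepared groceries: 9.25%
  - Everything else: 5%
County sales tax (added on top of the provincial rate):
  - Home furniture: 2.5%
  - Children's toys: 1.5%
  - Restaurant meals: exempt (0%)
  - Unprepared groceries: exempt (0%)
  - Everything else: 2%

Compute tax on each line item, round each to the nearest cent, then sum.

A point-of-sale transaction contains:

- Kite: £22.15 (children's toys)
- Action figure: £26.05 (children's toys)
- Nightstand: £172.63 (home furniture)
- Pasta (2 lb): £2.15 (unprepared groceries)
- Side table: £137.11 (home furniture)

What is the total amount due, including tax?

Kite £22.15: children's toys → 4% + 1.5% county = 5.5% → £1.22
Action figure £26.05: children's toys → 4% + 1.5% county = 5.5% → £1.43
Nightstand £172.63: home furniture → 6.25% + 2.5% county = 8.75% → £15.11
Pasta (2 lb) £2.15: unprepared groceries → 9.25% + 0% county = 9.25% → £0.20
Side table £137.11: home furniture → 6.25% + 2.5% county = 8.75% → £12.00
Subtotal = £360.09; tax = £29.96; total due = £390.05

£390.05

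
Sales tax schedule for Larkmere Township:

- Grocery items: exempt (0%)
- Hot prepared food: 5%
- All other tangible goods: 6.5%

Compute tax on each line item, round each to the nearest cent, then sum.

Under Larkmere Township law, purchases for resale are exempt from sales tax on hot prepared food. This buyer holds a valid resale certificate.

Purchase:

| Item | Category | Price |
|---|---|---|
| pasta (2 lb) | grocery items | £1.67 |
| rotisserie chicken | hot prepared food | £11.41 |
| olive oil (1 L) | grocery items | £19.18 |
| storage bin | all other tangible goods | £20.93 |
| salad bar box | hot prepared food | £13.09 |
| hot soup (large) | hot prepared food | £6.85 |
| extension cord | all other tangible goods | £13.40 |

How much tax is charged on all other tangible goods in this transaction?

Storage bin £20.93: all other tangible goods → 6.5% → £1.36
Extension cord £13.40: all other tangible goods → 6.5% → £0.87
Tax on all other tangible goods = £1.36 + £0.87 = £2.23

£2.23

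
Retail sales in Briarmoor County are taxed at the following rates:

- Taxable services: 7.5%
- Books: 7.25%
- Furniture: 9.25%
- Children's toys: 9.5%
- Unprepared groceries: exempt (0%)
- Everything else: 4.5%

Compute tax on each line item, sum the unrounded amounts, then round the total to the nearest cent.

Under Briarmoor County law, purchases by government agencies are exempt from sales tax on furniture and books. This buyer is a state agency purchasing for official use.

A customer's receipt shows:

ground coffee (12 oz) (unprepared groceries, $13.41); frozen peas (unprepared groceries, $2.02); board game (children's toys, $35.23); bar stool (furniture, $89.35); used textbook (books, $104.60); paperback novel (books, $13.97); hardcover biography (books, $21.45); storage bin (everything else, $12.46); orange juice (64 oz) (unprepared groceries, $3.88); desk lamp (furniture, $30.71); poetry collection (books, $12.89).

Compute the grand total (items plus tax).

$343.88

Ground coffee (12 oz) $13.41: unprepared groceries → 0% → $0.00
Frozen peas $2.02: unprepared groceries → 0% → $0.00
Board game $35.23: children's toys → 9.5% → $3.34685
Bar stool $89.35: furniture, buyer-exempt → 0% → $0.00
Used textbook $104.60: books, buyer-exempt → 0% → $0.00
Paperback novel $13.97: books, buyer-exempt → 0% → $0.00
Hardcover biography $21.45: books, buyer-exempt → 0% → $0.00
Storage bin $12.46: everything else → 4.5% → $0.5607
Orange juice (64 oz) $3.88: unprepared groceries → 0% → $0.00
Desk lamp $30.71: furniture, buyer-exempt → 0% → $0.00
Poetry collection $12.89: books, buyer-exempt → 0% → $0.00
Subtotal = $339.97; unrounded tax = $3.90755 → $3.91; total due = $343.88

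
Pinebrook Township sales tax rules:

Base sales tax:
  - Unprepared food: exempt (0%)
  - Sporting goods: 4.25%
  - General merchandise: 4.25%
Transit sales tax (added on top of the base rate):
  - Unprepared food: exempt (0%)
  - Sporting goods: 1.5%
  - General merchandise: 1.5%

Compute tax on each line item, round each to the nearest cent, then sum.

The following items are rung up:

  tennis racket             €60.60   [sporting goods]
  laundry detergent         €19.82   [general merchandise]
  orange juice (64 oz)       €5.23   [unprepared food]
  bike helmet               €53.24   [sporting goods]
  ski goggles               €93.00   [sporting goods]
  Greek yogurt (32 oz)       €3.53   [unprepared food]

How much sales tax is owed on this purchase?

€13.03

Tennis racket €60.60: sporting goods → 4.25% + 1.5% transit = 5.75% → €3.48
Laundry detergent €19.82: general merchandise → 4.25% + 1.5% transit = 5.75% → €1.14
Orange juice (64 oz) €5.23: unprepared food → 0% + 0% transit = 0% → €0.00
Bike helmet €53.24: sporting goods → 4.25% + 1.5% transit = 5.75% → €3.06
Ski goggles €93.00: sporting goods → 4.25% + 1.5% transit = 5.75% → €5.35
Greek yogurt (32 oz) €3.53: unprepared food → 0% + 0% transit = 0% → €0.00
Total tax = €3.48 + €1.14 + €3.06 + €5.35 = €13.03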